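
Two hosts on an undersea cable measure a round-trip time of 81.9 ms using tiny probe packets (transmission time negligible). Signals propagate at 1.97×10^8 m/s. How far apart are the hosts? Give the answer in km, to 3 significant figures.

8070 km

One-way propagation = RTT/2 = 40.95 ms.
d = s × t = 197000000 × 0.04095 = 8070 km.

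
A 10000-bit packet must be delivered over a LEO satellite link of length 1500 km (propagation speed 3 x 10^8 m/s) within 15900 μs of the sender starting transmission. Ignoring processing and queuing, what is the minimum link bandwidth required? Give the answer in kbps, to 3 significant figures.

917 kbps

Propagation delay = 1500000 / 300000000 = 5000 μs.
Transmission budget = 15900 − 5000 = 10900 μs.
R ≥ L / t_tx = 10000 bits / 0.0109 s = 917 kbps.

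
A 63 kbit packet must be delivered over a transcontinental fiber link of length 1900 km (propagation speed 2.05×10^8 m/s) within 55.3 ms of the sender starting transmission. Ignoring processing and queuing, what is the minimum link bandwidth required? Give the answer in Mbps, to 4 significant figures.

Propagation delay = 1900000 / 2.05e+08 = 9.26829 ms.
Transmission budget = 55.3 − 9.26829 = 46.0317 ms.
R ≥ L / t_tx = 63000 bits / 0.0460317 s = 1.369 Mbps.

1.369 Mbps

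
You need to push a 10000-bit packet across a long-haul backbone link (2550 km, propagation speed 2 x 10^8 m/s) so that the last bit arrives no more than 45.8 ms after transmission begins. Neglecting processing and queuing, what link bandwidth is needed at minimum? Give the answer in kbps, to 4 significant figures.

302.6 kbps

Propagation delay = 2550000 / 200000000 = 12.75 ms.
Transmission budget = 45.8 − 12.75 = 33.05 ms.
R ≥ L / t_tx = 10000 bits / 0.03305 s = 302.6 kbps.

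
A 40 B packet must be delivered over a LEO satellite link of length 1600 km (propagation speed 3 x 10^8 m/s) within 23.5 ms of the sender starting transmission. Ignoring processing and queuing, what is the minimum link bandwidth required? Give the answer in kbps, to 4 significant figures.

L = 320 bits.
Propagation delay = 1600000 / 300000000 = 5.33333 ms.
Transmission budget = 23.5 − 5.33333 = 18.1667 ms.
R ≥ L / t_tx = 320 bits / 0.0181667 s = 17.61 kbps.

17.61 kbps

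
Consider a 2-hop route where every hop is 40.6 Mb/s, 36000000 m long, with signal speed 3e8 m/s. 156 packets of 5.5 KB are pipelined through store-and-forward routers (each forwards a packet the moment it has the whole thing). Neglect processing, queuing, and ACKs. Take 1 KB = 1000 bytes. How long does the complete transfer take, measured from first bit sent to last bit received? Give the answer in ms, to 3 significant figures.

Per-hop transmission t_tx = L/R = 44000/40600000 = 1.08374 ms.
Per-hop propagation t_prop = 36000000/300000000 = 120 ms.
Pipeline fill: first packet needs 2·t_tx to clear all hops; remaining 155 packets each add one t_tx.
Total = (2+156-1)·t_tx + 2·t_prop = 157·1.08374 + 2·120 = 410 ms.

410 ms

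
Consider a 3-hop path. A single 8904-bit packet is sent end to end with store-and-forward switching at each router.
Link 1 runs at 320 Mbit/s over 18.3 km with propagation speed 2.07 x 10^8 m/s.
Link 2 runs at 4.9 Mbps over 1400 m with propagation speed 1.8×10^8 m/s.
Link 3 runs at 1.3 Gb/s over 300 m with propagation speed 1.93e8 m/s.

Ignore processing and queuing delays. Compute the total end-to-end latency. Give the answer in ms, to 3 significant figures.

Transmission delays (L/R per hop): 0.027825, 1.81714, 0.00684923 ms; sum = 1.85182 ms.
Propagation delays (d/s per hop): 0.0884058, 0.00777778, 0.0015544 ms; sum = 0.097738 ms.
End-to-end = 1.95 ms.

1.95 ms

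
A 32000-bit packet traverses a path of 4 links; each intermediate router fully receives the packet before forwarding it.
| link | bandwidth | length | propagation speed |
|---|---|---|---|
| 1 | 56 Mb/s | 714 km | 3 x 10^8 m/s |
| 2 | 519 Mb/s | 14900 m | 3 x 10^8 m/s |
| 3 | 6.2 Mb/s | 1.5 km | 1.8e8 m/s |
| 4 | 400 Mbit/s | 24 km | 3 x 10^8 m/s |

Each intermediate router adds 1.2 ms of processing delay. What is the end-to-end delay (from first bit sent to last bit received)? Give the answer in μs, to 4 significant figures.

Transmission delays (L/R per hop): 571.429, 61.657, 5161.29, 80 μs; sum = 5874.38 μs.
Propagation delays (d/s per hop): 2380, 49.6667, 8.33333, 80 μs; sum = 2518 μs.
Processing at 3 router(s): 3 × 1.2 ms = 3600 μs.
End-to-end = 11990 μs.

11990 μs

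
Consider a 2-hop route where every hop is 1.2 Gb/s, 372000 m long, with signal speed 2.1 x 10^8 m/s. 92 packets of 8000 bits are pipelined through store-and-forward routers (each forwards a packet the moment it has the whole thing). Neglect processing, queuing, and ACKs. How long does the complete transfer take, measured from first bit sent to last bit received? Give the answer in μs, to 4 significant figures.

4163 μs

Per-hop transmission t_tx = L/R = 8000/1200000000 = 6.66667 μs.
Per-hop propagation t_prop = 372000/210000000 = 1771.43 μs.
Pipeline fill: first packet needs 2·t_tx to clear all hops; remaining 91 packets each add one t_tx.
Total = (2+92-1)·t_tx + 2·t_prop = 93·6.66667 + 2·1771.43 = 4163 μs.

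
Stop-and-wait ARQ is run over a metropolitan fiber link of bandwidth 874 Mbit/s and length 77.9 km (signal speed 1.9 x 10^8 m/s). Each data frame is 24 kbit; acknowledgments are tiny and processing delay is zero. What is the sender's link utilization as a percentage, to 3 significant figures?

t_tx = L/R = 24000/874000000 = 2.746e-05 s.
t_prop = 77900/190000000 = 0.00041 s; RTT = 0.00082 s.
Cycle = t_tx + RTT = 0.00084746 s.
Utilization = t_tx / cycle = 2.746e-05/0.00084746 = 3.24 %.

3.24 %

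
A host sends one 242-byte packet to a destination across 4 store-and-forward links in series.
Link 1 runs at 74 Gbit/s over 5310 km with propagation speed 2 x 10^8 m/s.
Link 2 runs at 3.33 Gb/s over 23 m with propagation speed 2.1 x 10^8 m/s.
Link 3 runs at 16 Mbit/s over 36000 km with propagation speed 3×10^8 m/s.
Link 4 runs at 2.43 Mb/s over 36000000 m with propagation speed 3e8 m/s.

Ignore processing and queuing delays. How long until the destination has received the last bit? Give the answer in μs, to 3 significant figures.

267000 μs

L = 242 × 8 = 1936 bits.
Transmission delays (L/R per hop): 0.0261622, 0.581381, 121, 796.708 μs; sum = 918.315 μs.
Propagation delays (d/s per hop): 26550, 0.109524, 120000, 120000 μs; sum = 266550 μs.
End-to-end = 267000 μs.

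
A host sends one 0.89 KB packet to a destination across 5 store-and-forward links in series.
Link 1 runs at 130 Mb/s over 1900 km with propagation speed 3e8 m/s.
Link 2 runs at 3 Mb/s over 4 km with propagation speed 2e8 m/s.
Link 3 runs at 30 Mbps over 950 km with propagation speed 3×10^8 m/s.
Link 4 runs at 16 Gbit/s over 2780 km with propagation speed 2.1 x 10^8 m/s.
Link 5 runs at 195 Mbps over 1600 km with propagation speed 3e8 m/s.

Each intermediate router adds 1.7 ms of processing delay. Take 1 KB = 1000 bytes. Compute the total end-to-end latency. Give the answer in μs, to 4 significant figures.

L = 7120 bits.
Transmission delays (L/R per hop): 54.7692, 2373.33, 237.333, 0.445, 36.5128 μs; sum = 2702.39 μs.
Propagation delays (d/s per hop): 6333.33, 20, 3166.67, 13238.1, 5333.33 μs; sum = 28091.4 μs.
Processing at 4 router(s): 4 × 1.7 ms = 6800 μs.
End-to-end = 37590 μs.

37590 μs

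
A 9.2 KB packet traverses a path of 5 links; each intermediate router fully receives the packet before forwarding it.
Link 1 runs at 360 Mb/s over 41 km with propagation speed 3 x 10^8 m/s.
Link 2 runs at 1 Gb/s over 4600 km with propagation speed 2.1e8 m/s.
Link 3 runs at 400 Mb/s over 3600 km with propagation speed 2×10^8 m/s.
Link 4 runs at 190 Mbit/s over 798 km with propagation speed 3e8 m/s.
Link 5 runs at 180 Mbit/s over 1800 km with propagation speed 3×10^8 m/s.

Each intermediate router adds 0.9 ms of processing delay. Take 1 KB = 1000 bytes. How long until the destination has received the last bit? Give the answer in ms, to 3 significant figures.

53.6 ms

L = 73600 bits.
Transmission delays (L/R per hop): 0.204444, 0.0736, 0.184, 0.387368, 0.408889 ms; sum = 1.2583 ms.
Propagation delays (d/s per hop): 0.136667, 21.9048, 18, 2.66, 6 ms; sum = 48.7014 ms.
Processing at 4 router(s): 4 × 0.9 ms = 3.6 ms.
End-to-end = 53.6 ms.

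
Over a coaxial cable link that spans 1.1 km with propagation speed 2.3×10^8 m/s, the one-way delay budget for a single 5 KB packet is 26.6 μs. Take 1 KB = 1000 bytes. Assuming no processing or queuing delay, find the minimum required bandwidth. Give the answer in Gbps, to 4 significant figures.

L = 40000 bits.
Propagation delay = 1100 / 2.3e+08 = 4.78261 μs.
Transmission budget = 26.6 − 4.78261 = 21.8174 μs.
R ≥ L / t_tx = 40000 bits / 2.18174e-05 s = 1.833 Gbps.

1.833 Gbps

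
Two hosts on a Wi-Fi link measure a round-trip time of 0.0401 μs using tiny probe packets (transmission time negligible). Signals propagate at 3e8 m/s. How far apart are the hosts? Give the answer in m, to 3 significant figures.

One-way propagation = RTT/2 = 0.02005 μs.
d = s × t = 300000000 × 2.005e-08 = 6.02 m.

6.02 m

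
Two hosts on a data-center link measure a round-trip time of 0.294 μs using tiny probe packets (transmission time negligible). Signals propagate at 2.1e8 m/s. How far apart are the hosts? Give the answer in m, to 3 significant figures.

One-way propagation = RTT/2 = 0.147 μs.
d = s × t = 210000000 × 1.47e-07 = 30.9 m.

30.9 m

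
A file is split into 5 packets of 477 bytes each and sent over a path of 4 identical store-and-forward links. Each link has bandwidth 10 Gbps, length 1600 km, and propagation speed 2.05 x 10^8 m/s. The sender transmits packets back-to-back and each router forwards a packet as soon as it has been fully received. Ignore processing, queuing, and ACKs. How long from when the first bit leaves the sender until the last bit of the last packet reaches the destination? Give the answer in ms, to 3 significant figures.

31.2 ms

Per-hop transmission t_tx = L/R = 3816/10000000000 = 0.0003816 ms.
Per-hop propagation t_prop = 1600000/2.05e+08 = 7.80488 ms.
Pipeline fill: first packet needs 4·t_tx to clear all hops; remaining 4 packets each add one t_tx.
Total = (4+5-1)·t_tx + 4·t_prop = 8·0.0003816 + 4·7.80488 = 31.2 ms.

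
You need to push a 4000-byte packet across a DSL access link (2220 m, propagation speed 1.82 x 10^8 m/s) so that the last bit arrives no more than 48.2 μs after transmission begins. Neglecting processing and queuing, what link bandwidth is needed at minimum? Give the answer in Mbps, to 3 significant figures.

L = 32000 bits.
Propagation delay = 2220 / 182000000 = 12.1978 μs.
Transmission budget = 48.2 − 12.1978 = 36.0022 μs.
R ≥ L / t_tx = 32000 bits / 3.60022e-05 s = 889 Mbps.

889 Mbps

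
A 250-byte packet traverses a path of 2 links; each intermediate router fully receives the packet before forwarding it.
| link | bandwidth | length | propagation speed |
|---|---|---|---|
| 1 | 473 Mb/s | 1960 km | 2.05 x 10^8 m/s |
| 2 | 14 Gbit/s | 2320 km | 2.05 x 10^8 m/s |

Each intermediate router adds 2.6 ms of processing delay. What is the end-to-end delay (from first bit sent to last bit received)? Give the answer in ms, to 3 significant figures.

23.5 ms

L = 250 × 8 = 2000 bits.
Transmission delays (L/R per hop): 0.00422833, 0.000142857 ms; sum = 0.00437119 ms.
Propagation delays (d/s per hop): 9.56098, 11.3171 ms; sum = 20.878 ms.
Processing at 1 router(s): 1 × 2.6 ms = 2.6 ms.
End-to-end = 23.5 ms.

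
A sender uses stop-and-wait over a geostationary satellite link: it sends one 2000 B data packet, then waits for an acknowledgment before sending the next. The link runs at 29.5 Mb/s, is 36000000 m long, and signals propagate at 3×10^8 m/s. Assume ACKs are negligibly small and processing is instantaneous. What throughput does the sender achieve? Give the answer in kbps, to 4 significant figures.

t_tx = L/R = 16000/29500000 = 0.000542373 s.
t_prop = 36000000/300000000 = 0.12 s; RTT = 0.24 s.
Cycle = t_tx + RTT = 0.240542 s.
Throughput = L / cycle = 16000 / 0.240542 = 66.52 kbps.

66.52 kbps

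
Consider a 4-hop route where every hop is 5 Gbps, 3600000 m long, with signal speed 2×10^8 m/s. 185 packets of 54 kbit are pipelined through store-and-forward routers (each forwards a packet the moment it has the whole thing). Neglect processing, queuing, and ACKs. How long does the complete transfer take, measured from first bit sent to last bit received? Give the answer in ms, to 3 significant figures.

74.0 ms

Per-hop transmission t_tx = L/R = 54000/5000000000 = 0.0108 ms.
Per-hop propagation t_prop = 3600000/200000000 = 18 ms.
Pipeline fill: first packet needs 4·t_tx to clear all hops; remaining 184 packets each add one t_tx.
Total = (4+185-1)·t_tx + 4·t_prop = 188·0.0108 + 4·18 = 74.0 ms.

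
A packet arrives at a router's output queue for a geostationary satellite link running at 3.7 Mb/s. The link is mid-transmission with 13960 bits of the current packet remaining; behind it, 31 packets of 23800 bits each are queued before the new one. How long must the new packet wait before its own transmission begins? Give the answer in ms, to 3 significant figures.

Each queued packet: L/R = 23800/3700000 = 6.43243 ms.
31 queued → 199.405 ms.
Plus remaining 13960 bits of current packet: 3.77297 ms.
Queuing delay = 203 ms.

203 ms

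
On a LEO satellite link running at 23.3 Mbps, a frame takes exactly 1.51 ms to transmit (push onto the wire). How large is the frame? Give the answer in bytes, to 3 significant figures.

4400 bytes

L = R × t_tx = 23300000 b/s × 0.00151 s = 35183 bits.
In bytes: 35183 / 8 = 4400 bytes.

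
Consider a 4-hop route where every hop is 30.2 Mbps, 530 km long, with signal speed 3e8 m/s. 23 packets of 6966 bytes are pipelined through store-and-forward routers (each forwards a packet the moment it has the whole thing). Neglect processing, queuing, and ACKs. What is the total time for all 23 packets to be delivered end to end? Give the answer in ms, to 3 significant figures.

55.0 ms

Per-hop transmission t_tx = L/R = 55728/30200000 = 1.8453 ms.
Per-hop propagation t_prop = 530000/300000000 = 1.76667 ms.
Pipeline fill: first packet needs 4·t_tx to clear all hops; remaining 22 packets each add one t_tx.
Total = (4+23-1)·t_tx + 4·t_prop = 26·1.8453 + 4·1.76667 = 55.0 ms.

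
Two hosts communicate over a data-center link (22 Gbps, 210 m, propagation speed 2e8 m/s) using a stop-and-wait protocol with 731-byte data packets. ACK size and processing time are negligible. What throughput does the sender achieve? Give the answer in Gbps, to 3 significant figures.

2.47 Gbps

t_tx = L/R = 5848/22000000000 = 2.65818e-07 s.
t_prop = 210/200000000 = 1.05e-06 s; RTT = 2.1e-06 s.
Cycle = t_tx + RTT = 2.36582e-06 s.
Throughput = L / cycle = 5848 / 2.36582e-06 = 2.47 Gbps.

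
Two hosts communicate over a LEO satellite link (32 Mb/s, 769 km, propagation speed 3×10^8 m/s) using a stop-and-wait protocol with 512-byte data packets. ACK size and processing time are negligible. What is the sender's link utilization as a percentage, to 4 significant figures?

2.436 %

t_tx = L/R = 4096/32000000 = 0.000128 s.
t_prop = 769000/300000000 = 0.00256333 s; RTT = 0.00512667 s.
Cycle = t_tx + RTT = 0.00525467 s.
Utilization = t_tx / cycle = 0.000128/0.00525467 = 2.436 %.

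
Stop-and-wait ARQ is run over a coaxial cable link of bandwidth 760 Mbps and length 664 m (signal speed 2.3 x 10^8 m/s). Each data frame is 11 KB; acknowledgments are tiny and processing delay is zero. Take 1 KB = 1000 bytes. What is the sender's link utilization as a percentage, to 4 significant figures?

t_tx = L/R = 88000/760000000 = 0.000115789 s.
t_prop = 664/2.3e+08 = 2.88696e-06 s; RTT = 5.77391e-06 s.
Cycle = t_tx + RTT = 0.000121563 s.
Utilization = t_tx / cycle = 0.000115789/0.000121563 = 95.25 %.

95.25 %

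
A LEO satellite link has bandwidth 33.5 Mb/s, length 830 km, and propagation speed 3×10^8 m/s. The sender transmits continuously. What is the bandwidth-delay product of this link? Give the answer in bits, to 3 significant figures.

92700 bits

Propagation delay = 830000 / 300000000 = 0.00276667 s.
BDP = R × t_prop = 33500000 × 0.00276667 = 92683.3 bits.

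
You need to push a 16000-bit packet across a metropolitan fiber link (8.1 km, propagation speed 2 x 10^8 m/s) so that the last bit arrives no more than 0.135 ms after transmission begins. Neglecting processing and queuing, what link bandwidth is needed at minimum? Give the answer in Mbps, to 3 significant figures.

Propagation delay = 8100 / 200000000 = 0.0405 ms.
Transmission budget = 0.135 − 0.0405 = 0.0945 ms.
R ≥ L / t_tx = 16000 bits / 9.45e-05 s = 169 Mbps.

169 Mbps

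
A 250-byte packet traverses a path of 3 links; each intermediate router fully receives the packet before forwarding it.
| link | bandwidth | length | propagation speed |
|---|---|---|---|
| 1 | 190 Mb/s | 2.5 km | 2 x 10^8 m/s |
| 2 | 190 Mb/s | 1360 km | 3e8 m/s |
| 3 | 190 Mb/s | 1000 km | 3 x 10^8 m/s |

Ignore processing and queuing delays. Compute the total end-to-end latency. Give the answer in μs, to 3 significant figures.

7910 μs

L = 250 × 8 = 2000 bits.
Transmission delay per hop = L/R = 2000/190000000 = 10.5263 μs; 3 hops → 31.5789 μs.
Propagation delays (d/s per hop): 12.5, 4533.33, 3333.33 μs; sum = 7879.17 μs.
End-to-end = 7910 μs.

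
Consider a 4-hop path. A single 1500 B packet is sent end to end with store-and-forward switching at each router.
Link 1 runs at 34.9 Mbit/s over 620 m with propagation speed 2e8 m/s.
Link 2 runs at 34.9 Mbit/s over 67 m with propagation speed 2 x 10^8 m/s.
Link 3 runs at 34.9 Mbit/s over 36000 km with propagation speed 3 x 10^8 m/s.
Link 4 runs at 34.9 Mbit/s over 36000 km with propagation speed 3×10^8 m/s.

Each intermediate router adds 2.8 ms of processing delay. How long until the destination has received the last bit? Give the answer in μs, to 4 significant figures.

L = 1500 × 8 = 12000 bits.
Transmission delay per hop = L/R = 12000/34900000 = 343.84 μs; 4 hops → 1375.36 μs.
Propagation delays (d/s per hop): 3.1, 0.335, 120000, 120000 μs; sum = 240003 μs.
Processing at 3 router(s): 3 × 2.8 ms = 8400 μs.
End-to-end = 249800 μs.

249800 μs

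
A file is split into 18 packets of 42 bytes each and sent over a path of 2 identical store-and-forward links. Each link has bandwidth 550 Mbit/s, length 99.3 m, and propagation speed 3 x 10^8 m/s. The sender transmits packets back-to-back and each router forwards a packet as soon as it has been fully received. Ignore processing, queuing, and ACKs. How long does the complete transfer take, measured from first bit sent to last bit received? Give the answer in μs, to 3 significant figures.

12.3 μs

Per-hop transmission t_tx = L/R = 336/550000000 = 0.610909 μs.
Per-hop propagation t_prop = 99.3/300000000 = 0.331 μs.
Pipeline fill: first packet needs 2·t_tx to clear all hops; remaining 17 packets each add one t_tx.
Total = (2+18-1)·t_tx + 2·t_prop = 19·0.610909 + 2·0.331 = 12.3 μs.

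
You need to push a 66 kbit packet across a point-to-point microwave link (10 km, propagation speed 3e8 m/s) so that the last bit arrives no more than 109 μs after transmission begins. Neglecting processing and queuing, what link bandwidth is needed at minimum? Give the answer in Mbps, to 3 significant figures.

872 Mbps

Propagation delay = 10000 / 300000000 = 33.3333 μs.
Transmission budget = 109 − 33.3333 = 75.6667 μs.
R ≥ L / t_tx = 66000 bits / 7.56667e-05 s = 872 Mbps.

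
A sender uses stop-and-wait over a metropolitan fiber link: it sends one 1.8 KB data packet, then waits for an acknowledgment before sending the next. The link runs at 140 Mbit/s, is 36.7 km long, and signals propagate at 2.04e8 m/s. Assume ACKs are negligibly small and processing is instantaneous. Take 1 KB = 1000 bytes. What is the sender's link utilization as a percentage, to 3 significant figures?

22.2 %

t_tx = L/R = 14400/140000000 = 0.000102857 s.
t_prop = 36700/204000000 = 0.000179902 s; RTT = 0.000359804 s.
Cycle = t_tx + RTT = 0.000462661 s.
Utilization = t_tx / cycle = 0.000102857/0.000462661 = 22.2 %.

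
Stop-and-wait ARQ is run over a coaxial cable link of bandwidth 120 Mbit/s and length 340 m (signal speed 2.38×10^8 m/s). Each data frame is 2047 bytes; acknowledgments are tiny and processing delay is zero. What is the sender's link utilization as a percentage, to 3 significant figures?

t_tx = L/R = 16376/120000000 = 0.000136467 s.
t_prop = 340/238000000 = 1.42857e-06 s; RTT = 2.85714e-06 s.
Cycle = t_tx + RTT = 0.000139324 s.
Utilization = t_tx / cycle = 0.000136467/0.000139324 = 97.9 %.

97.9 %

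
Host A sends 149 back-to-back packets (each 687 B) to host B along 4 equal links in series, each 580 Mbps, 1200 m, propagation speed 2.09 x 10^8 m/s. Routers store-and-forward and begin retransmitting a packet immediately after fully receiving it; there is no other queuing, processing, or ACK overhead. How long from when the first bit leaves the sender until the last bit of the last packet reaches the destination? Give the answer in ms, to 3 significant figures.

Per-hop transmission t_tx = L/R = 5496/580000000 = 0.00947586 ms.
Per-hop propagation t_prop = 1200/209000000 = 0.00574163 ms.
Pipeline fill: first packet needs 4·t_tx to clear all hops; remaining 148 packets each add one t_tx.
Total = (4+149-1)·t_tx + 4·t_prop = 152·0.00947586 + 4·0.00574163 = 1.46 ms.

1.46 ms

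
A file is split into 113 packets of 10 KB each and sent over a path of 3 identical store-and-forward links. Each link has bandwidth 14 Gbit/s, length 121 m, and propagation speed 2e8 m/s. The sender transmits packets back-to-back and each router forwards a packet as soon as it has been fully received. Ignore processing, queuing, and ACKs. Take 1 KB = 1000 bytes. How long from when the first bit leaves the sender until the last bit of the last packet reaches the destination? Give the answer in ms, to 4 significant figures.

Per-hop transmission t_tx = L/R = 80000/14000000000 = 0.00571429 ms.
Per-hop propagation t_prop = 121/200000000 = 0.000605 ms.
Pipeline fill: first packet needs 3·t_tx to clear all hops; remaining 112 packets each add one t_tx.
Total = (3+113-1)·t_tx + 3·t_prop = 115·0.00571429 + 3·0.000605 = 0.6590 ms.

0.6590 ms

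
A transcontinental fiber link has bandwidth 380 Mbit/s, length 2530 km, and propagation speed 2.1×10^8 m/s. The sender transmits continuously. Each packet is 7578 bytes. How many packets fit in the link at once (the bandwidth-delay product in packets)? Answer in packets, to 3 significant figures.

Propagation delay = 2530000 / 210000000 = 0.0120476 s.
BDP = R × t_prop = 380000000 × 0.0120476 = 4578100 bits.
In packets of 60624 bits: 75.5 packets.

75.5 packets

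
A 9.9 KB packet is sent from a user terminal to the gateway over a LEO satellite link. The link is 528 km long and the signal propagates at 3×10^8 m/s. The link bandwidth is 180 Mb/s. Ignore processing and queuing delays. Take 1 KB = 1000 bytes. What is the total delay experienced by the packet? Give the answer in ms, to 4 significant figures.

2.200 ms

L = 79200 bits.
Transmission delay = L/R = 79200 / 180000000 = 0.44 ms.
Propagation delay = d/s = 528000 m / 300000000 m/s = 1.76 ms.
Total = 2.200 ms.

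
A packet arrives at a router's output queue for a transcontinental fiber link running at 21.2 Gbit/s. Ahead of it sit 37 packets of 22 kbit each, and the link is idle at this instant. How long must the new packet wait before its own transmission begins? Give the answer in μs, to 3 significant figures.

38.4 μs

Each queued packet: L/R = 22000/21200000000 = 1.03774 μs.
37 queued → 38.3962 μs.
Queuing delay = 38.4 μs.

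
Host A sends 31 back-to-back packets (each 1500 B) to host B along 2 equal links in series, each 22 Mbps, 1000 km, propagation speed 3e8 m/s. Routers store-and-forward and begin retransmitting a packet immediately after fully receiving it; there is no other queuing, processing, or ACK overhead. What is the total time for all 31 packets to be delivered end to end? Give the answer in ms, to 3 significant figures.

24.1 ms

Per-hop transmission t_tx = L/R = 12000/22000000 = 0.545455 ms.
Per-hop propagation t_prop = 1000000/300000000 = 3.33333 ms.
Pipeline fill: first packet needs 2·t_tx to clear all hops; remaining 30 packets each add one t_tx.
Total = (2+31-1)·t_tx + 2·t_prop = 32·0.545455 + 2·3.33333 = 24.1 ms.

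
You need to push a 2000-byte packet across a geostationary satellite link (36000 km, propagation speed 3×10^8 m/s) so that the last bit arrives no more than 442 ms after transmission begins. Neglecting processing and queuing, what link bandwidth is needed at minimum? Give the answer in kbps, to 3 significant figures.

49.7 kbps

L = 16000 bits.
Propagation delay = 36000000 / 300000000 = 120 ms.
Transmission budget = 442 − 120 = 322 ms.
R ≥ L / t_tx = 16000 bits / 0.322 s = 49.7 kbps.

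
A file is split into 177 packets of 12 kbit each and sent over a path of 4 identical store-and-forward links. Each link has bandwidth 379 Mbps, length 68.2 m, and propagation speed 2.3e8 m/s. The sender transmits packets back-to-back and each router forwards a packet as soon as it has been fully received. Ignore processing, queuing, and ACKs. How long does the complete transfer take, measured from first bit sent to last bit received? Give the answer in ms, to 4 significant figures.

Per-hop transmission t_tx = L/R = 12000/379000000 = 0.0316623 ms.
Per-hop propagation t_prop = 68.2/2.3e+08 = 0.000296522 ms.
Pipeline fill: first packet needs 4·t_tx to clear all hops; remaining 176 packets each add one t_tx.
Total = (4+177-1)·t_tx + 4·t_prop = 180·0.0316623 + 4·0.000296522 = 5.700 ms.

5.700 ms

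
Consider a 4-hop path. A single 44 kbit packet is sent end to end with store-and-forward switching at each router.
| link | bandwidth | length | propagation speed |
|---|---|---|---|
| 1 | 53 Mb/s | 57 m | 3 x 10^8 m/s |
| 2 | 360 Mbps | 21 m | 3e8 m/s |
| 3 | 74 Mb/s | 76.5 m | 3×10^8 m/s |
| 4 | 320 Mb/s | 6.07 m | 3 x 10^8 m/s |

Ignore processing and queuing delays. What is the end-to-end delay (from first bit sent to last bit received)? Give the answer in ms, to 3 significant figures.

1.69 ms

L = 44000 bits.
Transmission delays (L/R per hop): 0.830189, 0.122222, 0.594595, 0.1375 ms; sum = 1.68451 ms.
Propagation delays (d/s per hop): 0.00019, 7e-05, 0.000255, 2.02333e-05 ms; sum = 0.000535233 ms.
End-to-end = 1.69 ms.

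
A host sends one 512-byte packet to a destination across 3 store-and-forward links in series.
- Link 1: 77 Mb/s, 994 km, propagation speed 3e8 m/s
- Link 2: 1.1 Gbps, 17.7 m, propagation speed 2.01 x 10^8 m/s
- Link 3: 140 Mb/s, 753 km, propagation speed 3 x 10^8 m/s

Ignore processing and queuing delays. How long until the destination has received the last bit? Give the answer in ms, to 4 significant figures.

L = 512 × 8 = 4096 bits.
Transmission delays (L/R per hop): 0.0531948, 0.00372364, 0.0292571 ms; sum = 0.0861756 ms.
Propagation delays (d/s per hop): 3.31333, 8.80597e-05, 2.51 ms; sum = 5.82342 ms.
End-to-end = 5.910 ms.

5.910 ms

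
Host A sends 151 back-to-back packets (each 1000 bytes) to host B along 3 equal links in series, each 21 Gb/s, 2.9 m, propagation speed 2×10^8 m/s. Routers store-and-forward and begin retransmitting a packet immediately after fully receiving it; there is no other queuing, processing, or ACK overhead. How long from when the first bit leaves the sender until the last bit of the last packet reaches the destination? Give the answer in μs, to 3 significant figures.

Per-hop transmission t_tx = L/R = 8000/21000000000 = 0.380952 μs.
Per-hop propagation t_prop = 2.9/200000000 = 0.0145 μs.
Pipeline fill: first packet needs 3·t_tx to clear all hops; remaining 150 packets each add one t_tx.
Total = (3+151-1)·t_tx + 3·t_prop = 153·0.380952 + 3·0.0145 = 58.3 μs.

58.3 μs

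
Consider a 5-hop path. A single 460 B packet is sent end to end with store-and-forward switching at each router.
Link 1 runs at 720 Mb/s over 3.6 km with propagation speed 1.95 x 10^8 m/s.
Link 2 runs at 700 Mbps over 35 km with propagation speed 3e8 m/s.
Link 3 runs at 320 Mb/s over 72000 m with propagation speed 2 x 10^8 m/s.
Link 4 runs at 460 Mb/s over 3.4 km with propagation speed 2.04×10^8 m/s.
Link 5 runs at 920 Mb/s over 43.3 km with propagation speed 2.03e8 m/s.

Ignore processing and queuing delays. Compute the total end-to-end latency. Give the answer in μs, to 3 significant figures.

759 μs

L = 460 × 8 = 3680 bits.
Transmission delays (L/R per hop): 5.11111, 5.25714, 11.5, 8, 4 μs; sum = 33.8683 μs.
Propagation delays (d/s per hop): 18.4615, 116.667, 360, 16.6667, 213.3 μs; sum = 725.095 μs.
End-to-end = 759 μs.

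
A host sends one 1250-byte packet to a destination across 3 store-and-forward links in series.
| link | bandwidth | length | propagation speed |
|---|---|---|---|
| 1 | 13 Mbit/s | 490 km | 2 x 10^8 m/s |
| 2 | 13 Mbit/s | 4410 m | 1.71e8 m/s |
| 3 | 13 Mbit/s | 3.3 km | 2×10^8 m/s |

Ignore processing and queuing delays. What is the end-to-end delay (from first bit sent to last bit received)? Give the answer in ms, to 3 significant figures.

L = 1250 × 8 = 10000 bits.
Transmission delay per hop = L/R = 10000/13000000 = 0.769231 ms; 3 hops → 2.30769 ms.
Propagation delays (d/s per hop): 2.45, 0.0257895, 0.0165 ms; sum = 2.49229 ms.
End-to-end = 4.80 ms.

4.80 ms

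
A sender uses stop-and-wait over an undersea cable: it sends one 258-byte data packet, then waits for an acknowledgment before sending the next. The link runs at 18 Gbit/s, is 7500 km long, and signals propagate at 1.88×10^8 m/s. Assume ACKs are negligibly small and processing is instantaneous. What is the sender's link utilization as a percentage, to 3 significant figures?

t_tx = L/R = 2064/18000000000 = 1.14667e-07 s.
t_prop = 7500000/188000000 = 0.0398936 s; RTT = 0.0797872 s.
Cycle = t_tx + RTT = 0.0797873 s.
Utilization = t_tx / cycle = 1.14667e-07/0.0797873 = 0.000144 %.

0.000144 %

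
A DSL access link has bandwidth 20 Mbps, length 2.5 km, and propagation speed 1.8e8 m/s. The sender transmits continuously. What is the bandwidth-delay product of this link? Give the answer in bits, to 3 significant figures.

Propagation delay = 2500 / 180000000 = 1.38889e-05 s.
BDP = R × t_prop = 20000000 × 1.38889e-05 = 277.778 bits.

278 bits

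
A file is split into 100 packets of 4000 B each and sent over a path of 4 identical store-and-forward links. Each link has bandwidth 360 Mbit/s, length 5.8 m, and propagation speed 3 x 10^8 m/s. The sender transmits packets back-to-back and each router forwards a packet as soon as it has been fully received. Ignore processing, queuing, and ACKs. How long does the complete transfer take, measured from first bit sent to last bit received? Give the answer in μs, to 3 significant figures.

Per-hop transmission t_tx = L/R = 32000/360000000 = 88.8889 μs.
Per-hop propagation t_prop = 5.8/300000000 = 0.0193333 μs.
Pipeline fill: first packet needs 4·t_tx to clear all hops; remaining 99 packets each add one t_tx.
Total = (4+100-1)·t_tx + 4·t_prop = 103·88.8889 + 4·0.0193333 = 9160 μs.

9160 μs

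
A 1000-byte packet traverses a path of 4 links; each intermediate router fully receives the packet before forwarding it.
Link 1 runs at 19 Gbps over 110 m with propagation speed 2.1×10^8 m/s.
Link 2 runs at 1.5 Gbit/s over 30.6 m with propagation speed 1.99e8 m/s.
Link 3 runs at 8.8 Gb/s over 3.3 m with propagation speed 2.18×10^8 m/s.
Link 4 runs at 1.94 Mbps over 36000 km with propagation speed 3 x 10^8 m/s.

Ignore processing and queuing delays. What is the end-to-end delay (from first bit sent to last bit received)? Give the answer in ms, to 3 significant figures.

L = 1000 × 8 = 8000 bits.
Transmission delays (L/R per hop): 0.000421053, 0.00533333, 0.000909091, 4.12371 ms; sum = 4.13037 ms.
Propagation delays (d/s per hop): 0.00052381, 0.000153769, 1.51376e-05, 120 ms; sum = 120.001 ms.
End-to-end = 124 ms.

124 ms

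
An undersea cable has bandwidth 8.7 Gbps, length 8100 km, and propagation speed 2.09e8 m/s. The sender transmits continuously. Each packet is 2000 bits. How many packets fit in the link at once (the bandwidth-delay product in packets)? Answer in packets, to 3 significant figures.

169000 packets

Propagation delay = 8100000 / 209000000 = 0.038756 s.
BDP = R × t_prop = 8700000000 × 0.038756 = 337177000 bits.
In packets of 2000 bits: 169000 packets.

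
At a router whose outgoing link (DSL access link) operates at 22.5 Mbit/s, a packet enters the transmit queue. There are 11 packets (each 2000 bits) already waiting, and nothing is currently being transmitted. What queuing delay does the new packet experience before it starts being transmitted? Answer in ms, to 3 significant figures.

Each queued packet: L/R = 2000/22500000 = 0.0888889 ms.
11 queued → 0.977778 ms.
Queuing delay = 0.978 ms.

0.978 ms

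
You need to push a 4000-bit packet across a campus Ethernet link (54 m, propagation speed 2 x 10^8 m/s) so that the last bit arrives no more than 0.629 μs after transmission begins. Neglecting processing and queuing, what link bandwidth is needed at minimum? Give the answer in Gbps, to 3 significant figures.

11.1 Gbps

Propagation delay = 54 / 200000000 = 0.27 μs.
Transmission budget = 0.629 − 0.27 = 0.359 μs.
R ≥ L / t_tx = 4000 bits / 3.59e-07 s = 11.1 Gbps.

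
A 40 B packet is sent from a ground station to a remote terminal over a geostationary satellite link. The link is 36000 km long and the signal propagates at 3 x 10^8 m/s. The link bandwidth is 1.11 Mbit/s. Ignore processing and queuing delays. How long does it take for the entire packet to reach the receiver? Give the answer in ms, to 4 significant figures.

120.3 ms

L = 40 × 8 = 320 bits.
Transmission delay = L/R = 320 / 1110000 = 0.288288 ms.
Propagation delay = d/s = 36000000 m / 300000000 m/s = 120 ms.
Total = 120.3 ms.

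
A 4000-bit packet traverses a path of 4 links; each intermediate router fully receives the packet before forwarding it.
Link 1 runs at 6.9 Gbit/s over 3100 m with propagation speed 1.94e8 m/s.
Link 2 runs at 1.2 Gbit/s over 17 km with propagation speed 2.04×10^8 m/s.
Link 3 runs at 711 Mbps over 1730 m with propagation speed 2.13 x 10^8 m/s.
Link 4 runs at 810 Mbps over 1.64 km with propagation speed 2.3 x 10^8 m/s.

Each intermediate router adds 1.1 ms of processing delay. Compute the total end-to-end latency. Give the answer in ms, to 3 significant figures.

Transmission delays (L/R per hop): 0.00057971, 0.00333333, 0.00562588, 0.00493827 ms; sum = 0.0144772 ms.
Propagation delays (d/s per hop): 0.0159794, 0.0833333, 0.00812207, 0.00713043 ms; sum = 0.114565 ms.
Processing at 3 router(s): 3 × 1.1 ms = 3.3 ms.
End-to-end = 3.43 ms.

3.43 ms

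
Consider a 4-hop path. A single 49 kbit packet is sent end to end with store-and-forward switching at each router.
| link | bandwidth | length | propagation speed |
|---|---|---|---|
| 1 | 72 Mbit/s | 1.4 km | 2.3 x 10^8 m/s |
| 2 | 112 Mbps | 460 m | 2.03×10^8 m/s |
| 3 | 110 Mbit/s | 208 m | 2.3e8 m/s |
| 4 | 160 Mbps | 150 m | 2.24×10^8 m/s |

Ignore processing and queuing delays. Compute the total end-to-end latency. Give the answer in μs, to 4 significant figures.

1880 μs

L = 49000 bits.
Transmission delays (L/R per hop): 680.556, 437.5, 445.455, 306.25 μs; sum = 1869.76 μs.
Propagation delays (d/s per hop): 6.08696, 2.26601, 0.904348, 0.669643 μs; sum = 9.92696 μs.
End-to-end = 1880 μs.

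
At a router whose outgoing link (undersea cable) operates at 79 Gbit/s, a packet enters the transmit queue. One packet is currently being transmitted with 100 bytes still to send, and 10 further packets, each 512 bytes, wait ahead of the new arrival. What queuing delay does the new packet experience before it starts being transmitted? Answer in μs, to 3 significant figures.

Each queued packet: L/R = 4096/79000000000 = 0.0518481 μs.
10 queued → 0.518481 μs.
Plus remaining 800 bits of current packet: 0.0101266 μs.
Queuing delay = 0.529 μs.

0.529 μs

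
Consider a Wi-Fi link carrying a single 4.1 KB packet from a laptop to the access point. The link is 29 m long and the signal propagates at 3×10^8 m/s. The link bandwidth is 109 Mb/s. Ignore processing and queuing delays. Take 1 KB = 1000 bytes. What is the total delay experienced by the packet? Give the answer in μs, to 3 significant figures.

L = 32800 bits.
Transmission delay = L/R = 32800 / 109000000 = 300.917 μs.
Propagation delay = d/s = 29 m / 300000000 m/s = 0.0966667 μs.
Total = 301 μs.

301 μs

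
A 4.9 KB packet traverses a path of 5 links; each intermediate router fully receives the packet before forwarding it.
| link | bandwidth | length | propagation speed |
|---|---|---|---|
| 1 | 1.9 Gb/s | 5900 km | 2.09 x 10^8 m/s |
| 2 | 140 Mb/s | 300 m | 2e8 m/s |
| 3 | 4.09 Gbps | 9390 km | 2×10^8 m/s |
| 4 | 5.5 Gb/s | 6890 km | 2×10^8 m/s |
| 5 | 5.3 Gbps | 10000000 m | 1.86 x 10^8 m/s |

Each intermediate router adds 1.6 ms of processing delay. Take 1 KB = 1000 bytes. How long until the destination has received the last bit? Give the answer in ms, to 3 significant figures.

L = 39200 bits.
Transmission delays (L/R per hop): 0.0206316, 0.28, 0.00958435, 0.00712727, 0.00739623 ms; sum = 0.324739 ms.
Propagation delays (d/s per hop): 28.2297, 0.0015, 46.95, 34.45, 53.7634 ms; sum = 163.395 ms.
Processing at 4 router(s): 4 × 1.6 ms = 6.4 ms.
End-to-end = 170 ms.

170 ms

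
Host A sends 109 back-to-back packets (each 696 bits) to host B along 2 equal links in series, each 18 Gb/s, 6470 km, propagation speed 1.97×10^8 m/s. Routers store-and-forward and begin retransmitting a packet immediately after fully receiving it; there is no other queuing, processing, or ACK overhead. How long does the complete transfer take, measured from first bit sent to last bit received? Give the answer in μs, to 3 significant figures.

Per-hop transmission t_tx = L/R = 696/18000000000 = 0.0386667 μs.
Per-hop propagation t_prop = 6470000/197000000 = 32842.6 μs.
Pipeline fill: first packet needs 2·t_tx to clear all hops; remaining 108 packets each add one t_tx.
Total = (2+109-1)·t_tx + 2·t_prop = 110·0.0386667 + 2·32842.6 = 65700 μs.

65700 μs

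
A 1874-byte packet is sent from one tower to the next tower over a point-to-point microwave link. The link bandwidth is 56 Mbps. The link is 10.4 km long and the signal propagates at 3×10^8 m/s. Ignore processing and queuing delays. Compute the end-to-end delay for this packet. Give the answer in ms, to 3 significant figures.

L = 1874 × 8 = 14992 bits.
Transmission delay = L/R = 14992 / 56000000 = 0.267714 ms.
Propagation delay = d/s = 10400 m / 300000000 m/s = 0.0346667 ms.
Total = 0.302 ms.

0.302 ms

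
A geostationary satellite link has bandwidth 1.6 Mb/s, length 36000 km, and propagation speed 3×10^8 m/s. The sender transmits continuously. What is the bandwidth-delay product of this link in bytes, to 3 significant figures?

24000 bytes

Propagation delay = 36000000 / 300000000 = 0.12 s.
BDP = R × t_prop = 1600000 × 0.12 = 192000 bits.
In bytes: 192000/8 = 24000 bytes.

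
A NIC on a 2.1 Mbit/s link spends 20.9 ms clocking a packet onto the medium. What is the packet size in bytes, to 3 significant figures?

L = R × t_tx = 2100000 b/s × 0.0209 s = 43890 bits.
In bytes: 43890 / 8 = 5490 bytes.

5490 bytes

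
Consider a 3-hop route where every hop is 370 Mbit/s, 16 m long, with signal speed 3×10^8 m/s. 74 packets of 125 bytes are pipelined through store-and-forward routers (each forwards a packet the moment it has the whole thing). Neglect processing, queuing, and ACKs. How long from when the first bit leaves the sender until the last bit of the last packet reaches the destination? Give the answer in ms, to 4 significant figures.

Per-hop transmission t_tx = L/R = 1000/370000000 = 0.0027027 ms.
Per-hop propagation t_prop = 16/300000000 = 5.33333e-05 ms.
Pipeline fill: first packet needs 3·t_tx to clear all hops; remaining 73 packets each add one t_tx.
Total = (3+74-1)·t_tx + 3·t_prop = 76·0.0027027 + 3·5.33333e-05 = 0.2056 ms.

0.2056 ms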